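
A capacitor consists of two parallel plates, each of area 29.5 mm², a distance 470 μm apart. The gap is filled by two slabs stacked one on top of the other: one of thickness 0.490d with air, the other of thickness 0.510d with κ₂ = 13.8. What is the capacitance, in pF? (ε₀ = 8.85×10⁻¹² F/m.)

1.05 pF

A = 29.5 mm² = 2.95×10⁻⁵ m².
Stacked slabs ⇒ two capacitors in series, each with the full plate area.
C₁ = κ₁ε₀A/d₁ = 1.00 × 8.85×10⁻¹² × 2.95×10⁻⁵ / 2.30×10⁻⁴ = 1.13×10⁻¹² F.
C₂ = κ₂ε₀A/d₂ = 13.8 × 8.85×10⁻¹² × 2.95×10⁻⁵ / 2.40×10⁻⁴ = 1.50×10⁻¹¹ F.
C = (1/C₁ + 1/C₂)⁻¹ = 1.05×10⁻¹² F.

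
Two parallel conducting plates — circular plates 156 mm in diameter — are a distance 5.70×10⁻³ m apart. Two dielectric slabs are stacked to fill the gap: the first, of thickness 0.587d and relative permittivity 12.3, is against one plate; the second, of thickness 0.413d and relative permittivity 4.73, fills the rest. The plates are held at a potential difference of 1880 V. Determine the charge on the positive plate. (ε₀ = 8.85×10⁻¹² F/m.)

413 nC

A = π(156/2 mm)² = 1.91×10⁻² m².
Stacked slabs ⇒ two capacitors in series, each with the full plate area.
C₁ = κ₁ε₀A/d₁ = 12.3 × 8.85×10⁻¹² × 1.91×10⁻² / 3.35×10⁻³ = 6.22×10⁻¹⁰ F.
C₂ = κ₂ε₀A/d₂ = 4.73 × 8.85×10⁻¹² × 1.91×10⁻² / 2.35×10⁻³ = 3.40×10⁻¹⁰ F.
C = (1/C₁ + 1/C₂)⁻¹ = 2.20×10⁻¹⁰ F.
Q = CV = 2.20×10⁻¹⁰ × 1880 = 4.13×10⁻⁷ C.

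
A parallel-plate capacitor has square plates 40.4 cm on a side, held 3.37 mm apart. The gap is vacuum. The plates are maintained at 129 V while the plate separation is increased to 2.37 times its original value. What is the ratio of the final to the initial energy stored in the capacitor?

U₂/U₁ ≈ 0.422

Battery connected ⇒ V is held fixed.
C₂ = 0.422 C₁ and U = ½CV², so U₂/U₁ = C₂/C₁ = 0.422.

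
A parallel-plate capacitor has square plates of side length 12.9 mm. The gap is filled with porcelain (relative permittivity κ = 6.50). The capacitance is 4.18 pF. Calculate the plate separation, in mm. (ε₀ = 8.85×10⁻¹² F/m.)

d ≈ 2.29 mm

A = (12.9 mm)² = 1.66×10⁻⁴ m².
d = κε₀A/C = 6.50 × 8.85×10⁻¹² × 1.66×10⁻⁴ / 4.18×10⁻¹² = 2.29×10⁻³ m.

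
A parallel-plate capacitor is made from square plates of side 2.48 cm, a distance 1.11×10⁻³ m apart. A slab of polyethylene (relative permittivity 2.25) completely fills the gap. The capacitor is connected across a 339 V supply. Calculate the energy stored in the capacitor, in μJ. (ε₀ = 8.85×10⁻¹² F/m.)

A = (2.48 cm)² = 6.15×10⁻⁴ m².
C = κε₀A/d = 2.25 × 8.85×10⁻¹² × 6.15×10⁻⁴ / 1.11×10⁻³ = 1.10×10⁻¹¹ F.
U = ½CV² = ½ × 1.10×10⁻¹¹ × (339)² = 6.34×10⁻⁷ J.

0.634 μJ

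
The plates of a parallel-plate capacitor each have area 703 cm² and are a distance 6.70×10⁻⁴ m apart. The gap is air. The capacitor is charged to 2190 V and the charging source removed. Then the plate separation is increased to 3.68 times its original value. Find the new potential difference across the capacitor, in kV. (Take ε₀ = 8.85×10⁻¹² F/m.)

A = 703 cm² = 7.03×10⁻² m².
Initially C₁ = ε₀A/d = 8.85×10⁻¹² × 7.03×10⁻² / 6.70×10⁻⁴ = 9.29×10⁻¹⁰ F.
V₁ = 2.19×10³ V.
Isolated ⇒ Q is held fixed. C₂ = 0.272 C₁ and V = Q/C, so V₂/V₁ = C₁/C₂ = 3.68.
V₂ = 3.68 × 2.19×10³ = 8.06×10³ V.

V ≈ 8.06 kV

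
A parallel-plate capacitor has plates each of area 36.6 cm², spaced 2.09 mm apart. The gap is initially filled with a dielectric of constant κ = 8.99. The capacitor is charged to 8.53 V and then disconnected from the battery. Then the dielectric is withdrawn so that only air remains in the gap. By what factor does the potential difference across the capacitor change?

Isolated ⇒ Q is held fixed.
C₂ = 0.111 C₁ and V = Q/C, so V₂/V₁ = C₁/C₂ = 8.99.

8.99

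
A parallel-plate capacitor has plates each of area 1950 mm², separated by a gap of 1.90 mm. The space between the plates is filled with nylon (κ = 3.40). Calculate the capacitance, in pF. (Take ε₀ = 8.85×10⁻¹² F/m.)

30.9 pF

A = 1950 mm² = 1.95×10⁻³ m².
C = κε₀A/d = 3.40 × 8.85×10⁻¹² × 1.95×10⁻³ / 1.90×10⁻³ = 3.09×10⁻¹¹ F.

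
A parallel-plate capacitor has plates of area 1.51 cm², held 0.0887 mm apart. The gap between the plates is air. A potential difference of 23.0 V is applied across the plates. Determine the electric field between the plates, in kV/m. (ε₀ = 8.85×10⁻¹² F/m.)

E ≈ 259 kV/m

E = V/d = 23.0 / 8.87×10⁻⁵ = 2.59×10⁵ V/m.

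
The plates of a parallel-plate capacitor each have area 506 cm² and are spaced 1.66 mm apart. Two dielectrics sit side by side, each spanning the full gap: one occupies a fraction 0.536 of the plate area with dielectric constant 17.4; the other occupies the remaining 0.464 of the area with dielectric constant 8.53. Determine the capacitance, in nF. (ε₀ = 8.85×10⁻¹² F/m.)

A = 506 cm² = 5.06×10⁻² m².
Side-by-side slabs ⇒ two capacitors in parallel, each spanning the full gap.
C₁ = κ₁ε₀A₁/d = 17.4 × 8.85×10⁻¹² × 2.71×10⁻² / 1.66×10⁻³ = 2.52×10⁻⁹ F.
C₂ = κ₂ε₀A₂/d = 8.53 × 8.85×10⁻¹² × 2.35×10⁻² / 1.66×10⁻³ = 1.07×10⁻⁹ F.
C = C₁ + C₂ = 3.58×10⁻⁹ F.

C ≈ 3.58 nF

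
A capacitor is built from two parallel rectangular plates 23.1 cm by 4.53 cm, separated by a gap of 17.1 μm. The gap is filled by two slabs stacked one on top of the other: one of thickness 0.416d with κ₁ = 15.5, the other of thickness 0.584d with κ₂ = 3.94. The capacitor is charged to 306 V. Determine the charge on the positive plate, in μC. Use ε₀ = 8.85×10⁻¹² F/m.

Q ≈ 9.47 μC

A = 23.1 × 4.53 cm² = 1.05×10⁻² m².
Stacked slabs ⇒ two capacitors in series, each with the full plate area.
C₁ = κ₁ε₀A/d₁ = 15.5 × 8.85×10⁻¹² × 1.05×10⁻² / 7.11×10⁻⁶ = 2.02×10⁻⁷ F.
C₂ = κ₂ε₀A/d₂ = 3.94 × 8.85×10⁻¹² × 1.05×10⁻² / 9.99×10⁻⁶ = 3.65×10⁻⁸ F.
C = (1/C₁ + 1/C₂)⁻¹ = 3.09×10⁻⁸ F.
Q = CV = 3.09×10⁻⁸ × 306 = 9.47×10⁻⁶ C.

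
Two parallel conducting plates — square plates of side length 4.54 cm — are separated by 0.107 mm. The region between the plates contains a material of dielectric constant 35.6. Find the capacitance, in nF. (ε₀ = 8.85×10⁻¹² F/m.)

A = (4.54 cm)² = 2.06×10⁻³ m².
C = κε₀A/d = 35.6 × 8.85×10⁻¹² × 2.06×10⁻³ / 1.07×10⁻⁴ = 6.07×10⁻⁹ F.

C ≈ 6.07 nF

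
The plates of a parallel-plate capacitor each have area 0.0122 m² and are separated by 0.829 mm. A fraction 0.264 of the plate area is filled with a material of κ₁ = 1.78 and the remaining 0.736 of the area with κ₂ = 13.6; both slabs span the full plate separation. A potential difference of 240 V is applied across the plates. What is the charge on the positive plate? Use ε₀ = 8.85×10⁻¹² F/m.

Side-by-side slabs ⇒ two capacitors in parallel, each spanning the full gap.
C₁ = κ₁ε₀A₁/d = 1.78 × 8.85×10⁻¹² × 3.22×10⁻³ / 8.29×10⁻⁴ = 6.12×10⁻¹¹ F.
C₂ = κ₂ε₀A₂/d = 13.6 × 8.85×10⁻¹² × 8.98×10⁻³ / 8.29×10⁻⁴ = 1.30×10⁻⁹ F.
C = C₁ + C₂ = 1.36×10⁻⁹ F.
Q = CV = 1.36×10⁻⁹ × 240 = 3.28×10⁻⁷ C.

Q ≈ 328 nC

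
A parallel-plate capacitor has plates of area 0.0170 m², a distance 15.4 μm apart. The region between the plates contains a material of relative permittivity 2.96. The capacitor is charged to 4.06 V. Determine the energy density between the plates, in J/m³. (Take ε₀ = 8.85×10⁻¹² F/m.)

E = V/d = 4.06 / 1.54×10⁻⁵ = 2.64×10⁵ V/m.
u = ½κε₀E² = ½ × 2.96 × 8.85×10⁻¹² × (2.64×10⁵)² = 0.910 J/m³.

0.910 J/m³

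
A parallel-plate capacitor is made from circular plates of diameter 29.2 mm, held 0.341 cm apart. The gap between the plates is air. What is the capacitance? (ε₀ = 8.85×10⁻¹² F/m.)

1.74 pF

A = π(29.2/2 mm)² = 6.70×10⁻⁴ m².
C = ε₀A/d = 8.85×10⁻¹² × 6.70×10⁻⁴ / 3.41×10⁻³ = 1.74×10⁻¹² F.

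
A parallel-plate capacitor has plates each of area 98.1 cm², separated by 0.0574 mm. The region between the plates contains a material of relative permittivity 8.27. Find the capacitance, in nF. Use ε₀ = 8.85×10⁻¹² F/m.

C ≈ 12.5 nF

A = 98.1 cm² = 9.81×10⁻³ m².
C = κε₀A/d = 8.27 × 8.85×10⁻¹² × 9.81×10⁻³ / 5.74×10⁻⁵ = 1.25×10⁻⁸ F.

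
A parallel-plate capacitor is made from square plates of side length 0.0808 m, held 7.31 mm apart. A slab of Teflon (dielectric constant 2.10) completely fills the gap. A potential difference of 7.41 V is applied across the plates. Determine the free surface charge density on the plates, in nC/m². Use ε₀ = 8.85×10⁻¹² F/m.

A = (0.0808 m)² = 6.53×10⁻³ m².
C = κε₀A/d = 2.10 × 8.85×10⁻¹² × 6.53×10⁻³ / 7.31×10⁻³ = 1.66×10⁻¹¹ F.
σ = Q/A = CV/A = 1.66×10⁻¹¹ × 7.41 / 6.53×10⁻³ = 1.88×10⁻⁸ C/m².

σ ≈ 18.8 nC/m²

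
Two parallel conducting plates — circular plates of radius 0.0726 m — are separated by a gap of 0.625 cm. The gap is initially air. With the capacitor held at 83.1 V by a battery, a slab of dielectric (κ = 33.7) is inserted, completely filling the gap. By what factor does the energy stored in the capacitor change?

Battery connected ⇒ V is held fixed.
C₂ = 33.7 C₁ and U = ½CV², so U₂/U₁ = C₂/C₁ = 33.7.

U₂/U₁ ≈ 33.7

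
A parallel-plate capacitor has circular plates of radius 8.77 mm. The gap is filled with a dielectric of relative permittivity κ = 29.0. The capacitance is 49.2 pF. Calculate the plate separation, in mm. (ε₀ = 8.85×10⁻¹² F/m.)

1.26 mm

A = π(8.77 mm)² = 2.42×10⁻⁴ m².
d = κε₀A/C = 29.0 × 8.85×10⁻¹² × 2.42×10⁻⁴ / 4.92×10⁻¹¹ = 1.26×10⁻³ m.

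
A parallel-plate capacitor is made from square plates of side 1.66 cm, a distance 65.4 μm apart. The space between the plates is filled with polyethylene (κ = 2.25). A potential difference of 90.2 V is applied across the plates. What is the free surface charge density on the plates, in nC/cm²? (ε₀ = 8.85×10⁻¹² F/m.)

σ ≈ 2.75 nC/cm²

A = (1.66 cm)² = 2.76×10⁻⁴ m².
C = κε₀A/d = 2.25 × 8.85×10⁻¹² × 2.76×10⁻⁴ / 6.54×10⁻⁵ = 8.39×10⁻¹¹ F.
σ = Q/A = CV/A = 8.39×10⁻¹¹ × 90.2 / 2.76×10⁻⁴ = 2.75×10⁻⁵ C/m².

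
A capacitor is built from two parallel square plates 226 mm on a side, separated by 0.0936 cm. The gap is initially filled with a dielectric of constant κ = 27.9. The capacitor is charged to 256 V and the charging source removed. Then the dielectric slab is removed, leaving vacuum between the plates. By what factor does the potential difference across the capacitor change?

Isolated ⇒ Q is held fixed.
C₂ = 0.0358 C₁ and V = Q/C, so V₂/V₁ = C₁/C₂ = 27.9.

27.9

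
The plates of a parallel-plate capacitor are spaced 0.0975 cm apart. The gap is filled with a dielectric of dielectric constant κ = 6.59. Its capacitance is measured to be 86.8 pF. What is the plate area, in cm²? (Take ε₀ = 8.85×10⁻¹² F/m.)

A = Cd/(κε₀) = 8.68×10⁻¹¹ × 9.75×10⁻⁴ / (6.59 × 8.85×10⁻¹²) = 1.45×10⁻³ m².

A ≈ 14.5 cm²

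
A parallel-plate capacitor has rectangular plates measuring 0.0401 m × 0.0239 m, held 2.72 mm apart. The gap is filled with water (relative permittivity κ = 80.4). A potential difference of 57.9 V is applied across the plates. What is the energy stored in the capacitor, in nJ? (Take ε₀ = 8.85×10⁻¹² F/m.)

420 nJ

A = 0.0401 × 0.0239 m² = 9.58×10⁻⁴ m².
C = κε₀A/d = 80.4 × 8.85×10⁻¹² × 9.58×10⁻⁴ / 2.72×10⁻³ = 2.51×10⁻¹⁰ F.
U = ½CV² = ½ × 2.51×10⁻¹⁰ × (57.9)² = 4.20×10⁻⁷ J.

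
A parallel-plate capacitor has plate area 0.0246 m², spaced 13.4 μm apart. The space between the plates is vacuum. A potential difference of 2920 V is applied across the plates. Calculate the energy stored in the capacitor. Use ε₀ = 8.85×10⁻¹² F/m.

U ≈ 69.3 mJ

C = ε₀A/d = 8.85×10⁻¹² × 2.46×10⁻² / 1.34×10⁻⁵ = 1.62×10⁻⁸ F.
U = ½CV² = ½ × 1.62×10⁻⁸ × (2920)² = 6.93×10⁻² J.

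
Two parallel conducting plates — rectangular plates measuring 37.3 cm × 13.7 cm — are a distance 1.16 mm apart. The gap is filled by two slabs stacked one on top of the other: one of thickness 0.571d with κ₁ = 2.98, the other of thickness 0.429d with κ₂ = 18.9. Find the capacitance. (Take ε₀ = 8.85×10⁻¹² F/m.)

C ≈ 1.82 nF

A = 37.3 × 13.7 cm² = 5.11×10⁻² m².
Stacked slabs ⇒ two capacitors in series, each with the full plate area.
C₁ = κ₁ε₀A/d₁ = 2.98 × 8.85×10⁻¹² × 5.11×10⁻² / 6.62×10⁻⁴ = 2.03×10⁻⁹ F.
C₂ = κ₂ε₀A/d₂ = 18.9 × 8.85×10⁻¹² × 5.11×10⁻² / 4.98×10⁻⁴ = 1.72×10⁻⁸ F.
C = (1/C₁ + 1/C₂)⁻¹ = 1.82×10⁻⁹ F.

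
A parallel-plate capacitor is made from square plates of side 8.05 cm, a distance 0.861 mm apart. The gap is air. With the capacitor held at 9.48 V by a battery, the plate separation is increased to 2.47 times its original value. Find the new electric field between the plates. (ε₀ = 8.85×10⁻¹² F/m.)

A = (8.05 cm)² = 6.48×10⁻³ m².
Initially C₁ = ε₀A/d = 8.85×10⁻¹² × 6.48×10⁻³ / 8.61×10⁻⁴ = 6.66×10⁻¹¹ F.
E₁ = 1.10×10⁴ V/m.
Battery connected ⇒ V is held fixed. E = V/d, so E₂/E₁ = d₁/d₂ = 0.405.
E₂ = 0.405 × 1.10×10⁴ = 4.46×10³ V/m.

E ≈ 4.46 V/mm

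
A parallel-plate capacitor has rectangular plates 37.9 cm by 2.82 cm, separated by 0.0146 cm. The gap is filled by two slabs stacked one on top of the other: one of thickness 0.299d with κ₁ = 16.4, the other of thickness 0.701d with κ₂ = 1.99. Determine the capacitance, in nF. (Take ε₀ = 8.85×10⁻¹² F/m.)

A = 37.9 × 2.82 cm² = 1.07×10⁻² m².
Stacked slabs ⇒ two capacitors in series, each with the full plate area.
C₁ = κ₁ε₀A/d₁ = 16.4 × 8.85×10⁻¹² × 1.07×10⁻² / 4.37×10⁻⁵ = 3.55×10⁻⁸ F.
C₂ = κ₂ε₀A/d₂ = 1.99 × 8.85×10⁻¹² × 1.07×10⁻² / 1.02×10⁻⁴ = 1.84×10⁻⁹ F.
C = (1/C₁ + 1/C₂)⁻¹ = 1.75×10⁻⁹ F.

1.75 nF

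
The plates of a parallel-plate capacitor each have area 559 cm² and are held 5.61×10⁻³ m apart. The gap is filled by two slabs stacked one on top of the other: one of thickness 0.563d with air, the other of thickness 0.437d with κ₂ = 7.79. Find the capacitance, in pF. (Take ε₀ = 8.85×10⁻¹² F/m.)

142 pF

A = 559 cm² = 5.59×10⁻² m².
Stacked slabs ⇒ two capacitors in series, each with the full plate area.
C₁ = κ₁ε₀A/d₁ = 1.00 × 8.85×10⁻¹² × 5.59×10⁻² / 3.16×10⁻³ = 1.57×10⁻¹⁰ F.
C₂ = κ₂ε₀A/d₂ = 7.79 × 8.85×10⁻¹² × 5.59×10⁻² / 2.45×10⁻³ = 1.57×10⁻⁹ F.
C = (1/C₁ + 1/C₂)⁻¹ = 1.42×10⁻¹⁰ F.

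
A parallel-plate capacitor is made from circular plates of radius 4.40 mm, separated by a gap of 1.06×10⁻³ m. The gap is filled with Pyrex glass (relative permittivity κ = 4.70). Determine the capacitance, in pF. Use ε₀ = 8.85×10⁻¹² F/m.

A = π(4.40 mm)² = 6.08×10⁻⁵ m².
C = κε₀A/d = 4.70 × 8.85×10⁻¹² × 6.08×10⁻⁵ / 1.06×10⁻³ = 2.39×10⁻¹² F.

2.39 pF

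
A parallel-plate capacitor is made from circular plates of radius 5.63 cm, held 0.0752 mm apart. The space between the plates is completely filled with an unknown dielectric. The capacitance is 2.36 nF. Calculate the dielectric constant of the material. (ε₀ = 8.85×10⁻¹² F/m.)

κ ≈ 2.01

A = π(5.63 cm)² = 9.96×10⁻³ m².
κ = Cd/(ε₀A) = 2.36×10⁻⁹ × 7.52×10⁻⁵ / (8.85×10⁻¹² × 9.96×10⁻³) = 2.01.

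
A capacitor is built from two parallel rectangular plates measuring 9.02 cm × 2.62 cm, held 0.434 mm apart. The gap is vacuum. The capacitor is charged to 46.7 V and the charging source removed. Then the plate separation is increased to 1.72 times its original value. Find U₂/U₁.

Isolated ⇒ Q is held fixed.
C₂ = 0.581 C₁ and U = Q²/(2C), so U₂/U₁ = C₁/C₂ = 1.72.

U₂/U₁ ≈ 1.72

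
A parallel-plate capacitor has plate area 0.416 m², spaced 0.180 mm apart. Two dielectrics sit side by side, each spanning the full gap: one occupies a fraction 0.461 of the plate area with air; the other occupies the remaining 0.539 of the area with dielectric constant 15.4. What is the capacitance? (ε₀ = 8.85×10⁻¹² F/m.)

179 nF

Side-by-side slabs ⇒ two capacitors in parallel, each spanning the full gap.
C₁ = κ₁ε₀A₁/d = 1.00 × 8.85×10⁻¹² × 0.192 / 1.80×10⁻⁴ = 9.43×10⁻⁹ F.
C₂ = κ₂ε₀A₂/d = 15.4 × 8.85×10⁻¹² × 0.224 / 1.80×10⁻⁴ = 1.70×10⁻⁷ F.
C = C₁ + C₂ = 1.79×10⁻⁷ F.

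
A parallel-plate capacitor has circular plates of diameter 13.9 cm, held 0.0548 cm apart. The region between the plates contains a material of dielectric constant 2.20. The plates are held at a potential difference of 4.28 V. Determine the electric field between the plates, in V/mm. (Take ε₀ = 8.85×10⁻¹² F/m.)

E ≈ 7.81 V/mm

E = V/d = 4.28 / 5.48×10⁻⁴ = 7.81×10³ V/m.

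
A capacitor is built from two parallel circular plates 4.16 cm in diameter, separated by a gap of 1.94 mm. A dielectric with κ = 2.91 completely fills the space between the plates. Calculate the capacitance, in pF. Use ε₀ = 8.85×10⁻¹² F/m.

C ≈ 18.0 pF

A = π(4.16/2 cm)² = 1.36×10⁻³ m².
C = κε₀A/d = 2.91 × 8.85×10⁻¹² × 1.36×10⁻³ / 1.94×10⁻³ = 1.80×10⁻¹¹ F.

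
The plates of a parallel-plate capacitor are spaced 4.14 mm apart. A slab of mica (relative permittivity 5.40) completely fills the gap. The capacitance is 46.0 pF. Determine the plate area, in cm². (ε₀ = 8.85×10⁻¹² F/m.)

A ≈ 39.8 cm²

A = Cd/(κε₀) = 4.60×10⁻¹¹ × 4.14×10⁻³ / (5.40 × 8.85×10⁻¹²) = 3.98×10⁻³ m².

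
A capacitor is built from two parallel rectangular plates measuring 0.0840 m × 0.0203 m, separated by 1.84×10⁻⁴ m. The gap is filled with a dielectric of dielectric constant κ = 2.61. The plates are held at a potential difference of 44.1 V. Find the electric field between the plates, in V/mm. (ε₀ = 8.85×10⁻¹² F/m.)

240 V/mm

E = V/d = 44.1 / 1.84×10⁻⁴ = 2.40×10⁵ V/m.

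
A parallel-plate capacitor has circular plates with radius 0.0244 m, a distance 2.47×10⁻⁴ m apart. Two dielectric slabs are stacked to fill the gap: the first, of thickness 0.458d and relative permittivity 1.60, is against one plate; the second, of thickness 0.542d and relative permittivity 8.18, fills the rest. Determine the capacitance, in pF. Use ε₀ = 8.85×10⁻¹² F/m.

A = π(0.0244 m)² = 1.87×10⁻³ m².
Stacked slabs ⇒ two capacitors in series, each with the full plate area.
C₁ = κ₁ε₀A/d₁ = 1.60 × 8.85×10⁻¹² × 1.87×10⁻³ / 1.13×10⁻⁴ = 2.34×10⁻¹⁰ F.
C₂ = κ₂ε₀A/d₂ = 8.18 × 8.85×10⁻¹² × 1.87×10⁻³ / 1.34×10⁻⁴ = 1.01×10⁻⁹ F.
C = (1/C₁ + 1/C₂)⁻¹ = 1.90×10⁻¹⁰ F.

C ≈ 190 pF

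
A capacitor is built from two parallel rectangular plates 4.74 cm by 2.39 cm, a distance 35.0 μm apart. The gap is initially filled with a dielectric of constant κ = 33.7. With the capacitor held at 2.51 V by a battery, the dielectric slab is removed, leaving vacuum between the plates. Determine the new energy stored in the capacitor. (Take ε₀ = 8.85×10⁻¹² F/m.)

A = 4.74 × 2.39 cm² = 1.13×10⁻³ m².
Initially C₁ = κε₀A/d = 33.7 × 8.85×10⁻¹² × 1.13×10⁻³ / 3.50×10⁻⁵ = 9.65×10⁻⁹ F.
U₁ = 3.04×10⁻⁸ J.
Battery connected ⇒ V is held fixed. C₂ = 0.0297 C₁ and U = ½CV², so U₂/U₁ = C₂/C₁ = 0.0297.
U₂ = 0.0297 × 3.04×10⁻⁸ = 9.02×10⁻¹⁰ J.

0.902 nJ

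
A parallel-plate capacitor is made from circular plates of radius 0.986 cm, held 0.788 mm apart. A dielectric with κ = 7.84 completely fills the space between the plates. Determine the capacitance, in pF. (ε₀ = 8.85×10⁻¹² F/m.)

A = π(0.986 cm)² = 3.05×10⁻⁴ m².
C = κε₀A/d = 7.84 × 8.85×10⁻¹² × 3.05×10⁻⁴ / 7.88×10⁻⁴ = 2.69×10⁻¹¹ F.

26.9 pF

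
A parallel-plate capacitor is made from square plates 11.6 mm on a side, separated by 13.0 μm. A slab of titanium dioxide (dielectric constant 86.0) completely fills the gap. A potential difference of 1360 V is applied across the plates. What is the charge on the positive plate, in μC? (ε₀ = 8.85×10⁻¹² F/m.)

Q ≈ 10.7 μC

A = (11.6 mm)² = 1.35×10⁻⁴ m².
C = κε₀A/d = 86.0 × 8.85×10⁻¹² × 1.35×10⁻⁴ / 1.30×10⁻⁵ = 7.88×10⁻⁹ F.
Q = CV = 7.88×10⁻⁹ × 1360 = 1.07×10⁻⁵ C.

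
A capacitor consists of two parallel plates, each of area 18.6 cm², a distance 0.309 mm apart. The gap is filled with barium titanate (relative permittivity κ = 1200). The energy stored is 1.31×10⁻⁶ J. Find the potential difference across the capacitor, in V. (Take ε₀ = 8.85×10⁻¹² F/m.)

V ≈ 6.40 V

A = 18.6 cm² = 1.86×10⁻³ m².
C = κε₀A/d = 1200 × 8.85×10⁻¹² × 1.86×10⁻³ / 3.09×10⁻⁴ = 6.39×10⁻⁸ F.
V = √(2U/C) = √(2 × 1.31×10⁻⁶ / 6.39×10⁻⁸) = 6.40 V.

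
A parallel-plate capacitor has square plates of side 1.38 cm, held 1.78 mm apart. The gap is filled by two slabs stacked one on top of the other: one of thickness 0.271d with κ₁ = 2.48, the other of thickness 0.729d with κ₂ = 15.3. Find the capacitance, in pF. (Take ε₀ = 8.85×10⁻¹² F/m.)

A = (1.38 cm)² = 1.90×10⁻⁴ m².
Stacked slabs ⇒ two capacitors in series, each with the full plate area.
C₁ = κ₁ε₀A/d₁ = 2.48 × 8.85×10⁻¹² × 1.90×10⁻⁴ / 4.82×10⁻⁴ = 8.66×10⁻¹² F.
C₂ = κ₂ε₀A/d₂ = 15.3 × 8.85×10⁻¹² × 1.90×10⁻⁴ / 1.30×10⁻³ = 1.99×10⁻¹¹ F.
C = (1/C₁ + 1/C₂)⁻¹ = 6.03×10⁻¹² F.

6.03 pF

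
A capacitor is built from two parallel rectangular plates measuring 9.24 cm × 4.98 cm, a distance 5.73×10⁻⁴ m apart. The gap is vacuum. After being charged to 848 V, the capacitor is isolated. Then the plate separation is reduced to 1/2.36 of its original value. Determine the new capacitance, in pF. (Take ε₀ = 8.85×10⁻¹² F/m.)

A = 9.24 × 4.98 cm² = 4.60×10⁻³ m².
Initially C₁ = ε₀A/d = 8.85×10⁻¹² × 4.60×10⁻³ / 5.73×10⁻⁴ = 7.11×10⁻¹¹ F.
C = ε₀A/d scales as 1/d, so C₂/C₁ = d₁/d₂ = 2.36.
C₂ = 2.36 × 7.11×10⁻¹¹ = 1.68×10⁻¹⁰ F.

C ≈ 168 pF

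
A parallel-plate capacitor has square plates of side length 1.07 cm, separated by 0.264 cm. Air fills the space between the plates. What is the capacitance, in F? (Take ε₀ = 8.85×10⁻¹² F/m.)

C ≈ 3.84×10⁻¹³ F

A = (1.07 cm)² = 1.14×10⁻⁴ m².
C = ε₀A/d = 8.85×10⁻¹² × 1.14×10⁻⁴ / 2.64×10⁻³ = 3.84×10⁻¹³ F.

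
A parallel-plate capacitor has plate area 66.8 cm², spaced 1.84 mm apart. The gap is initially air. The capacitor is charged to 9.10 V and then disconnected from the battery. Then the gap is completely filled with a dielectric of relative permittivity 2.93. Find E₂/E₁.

E₂/E₁ ≈ 0.341

Isolated ⇒ Q is held fixed.
V₂ = Q/C₂ = V₁/2.93; E = V/d, so E₂/E₁ = (V₂/V₁)(d₁/d₂) = 0.341.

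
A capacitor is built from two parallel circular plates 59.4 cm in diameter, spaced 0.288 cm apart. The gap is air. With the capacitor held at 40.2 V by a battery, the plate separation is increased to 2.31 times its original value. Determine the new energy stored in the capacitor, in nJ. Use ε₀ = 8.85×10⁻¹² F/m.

U ≈ 298 nJ

A = π(59.4/2 cm)² = 0.277 m².
Initially C₁ = ε₀A/d = 8.85×10⁻¹² × 0.277 / 2.88×10⁻³ = 8.52×10⁻¹⁰ F.
U₁ = 6.88×10⁻⁷ J.
Battery connected ⇒ V is held fixed. C₂ = 0.433 C₁ and U = ½CV², so U₂/U₁ = C₂/C₁ = 0.433.
U₂ = 0.433 × 6.88×10⁻⁷ = 2.98×10⁻⁷ J.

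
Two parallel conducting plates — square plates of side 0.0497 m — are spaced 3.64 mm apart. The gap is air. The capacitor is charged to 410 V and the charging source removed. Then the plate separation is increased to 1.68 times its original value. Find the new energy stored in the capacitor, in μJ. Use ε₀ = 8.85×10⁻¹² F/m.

0.848 μJ

A = (0.0497 m)² = 2.47×10⁻³ m².
Initially C₁ = ε₀A/d = 8.85×10⁻¹² × 2.47×10⁻³ / 3.64×10⁻³ = 6.01×10⁻¹² F.
U₁ = 5.05×10⁻⁷ J.
Isolated ⇒ Q is held fixed. C₂ = 0.595 C₁ and U = Q²/(2C), so U₂/U₁ = C₁/C₂ = 1.68.
U₂ = 1.68 × 5.05×10⁻⁷ = 8.48×10⁻⁷ J.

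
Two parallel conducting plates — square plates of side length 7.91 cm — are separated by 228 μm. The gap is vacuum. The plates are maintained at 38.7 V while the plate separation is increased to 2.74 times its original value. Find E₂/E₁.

E₂/E₁ ≈ 0.365

Battery connected ⇒ V is held fixed.
E = V/d, so E₂/E₁ = d₁/d₂ = 0.365.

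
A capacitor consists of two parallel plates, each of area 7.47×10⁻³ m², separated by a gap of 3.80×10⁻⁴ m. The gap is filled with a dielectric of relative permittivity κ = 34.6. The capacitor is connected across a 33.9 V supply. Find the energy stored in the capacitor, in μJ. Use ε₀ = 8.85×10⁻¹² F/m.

C = κε₀A/d = 34.6 × 8.85×10⁻¹² × 7.47×10⁻³ / 3.80×10⁻⁴ = 6.02×10⁻⁹ F.
U = ½CV² = ½ × 6.02×10⁻⁹ × (33.9)² = 3.46×10⁻⁶ J.

3.46 μJ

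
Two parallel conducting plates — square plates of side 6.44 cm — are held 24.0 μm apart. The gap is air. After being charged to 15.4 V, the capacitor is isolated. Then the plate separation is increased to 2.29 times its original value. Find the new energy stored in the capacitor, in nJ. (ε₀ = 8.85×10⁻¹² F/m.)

U ≈ 415 nJ

A = (6.44 cm)² = 4.15×10⁻³ m².
Initially C₁ = ε₀A/d = 8.85×10⁻¹² × 4.15×10⁻³ / 2.40×10⁻⁵ = 1.53×10⁻⁹ F.
U₁ = 1.81×10⁻⁷ J.
Isolated ⇒ Q is held fixed. C₂ = 0.437 C₁ and U = Q²/(2C), so U₂/U₁ = C₁/C₂ = 2.29.
U₂ = 2.29 × 1.81×10⁻⁷ = 4.15×10⁻⁷ J.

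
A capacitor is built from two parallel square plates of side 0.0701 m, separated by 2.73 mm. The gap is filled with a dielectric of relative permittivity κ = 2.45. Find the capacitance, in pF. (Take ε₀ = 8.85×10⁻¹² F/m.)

C ≈ 39.0 pF

A = (0.0701 m)² = 4.91×10⁻³ m².
C = κε₀A/d = 2.45 × 8.85×10⁻¹² × 4.91×10⁻³ / 2.73×10⁻³ = 3.90×10⁻¹¹ F.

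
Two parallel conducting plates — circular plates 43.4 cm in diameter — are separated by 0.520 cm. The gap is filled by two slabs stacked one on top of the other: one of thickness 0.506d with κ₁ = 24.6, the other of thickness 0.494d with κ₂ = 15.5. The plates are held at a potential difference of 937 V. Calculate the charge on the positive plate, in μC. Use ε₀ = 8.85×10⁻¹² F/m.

Q ≈ 4.50 μC

A = π(43.4/2 cm)² = 0.148 m².
Stacked slabs ⇒ two capacitors in series, each with the full plate area.
C₁ = κ₁ε₀A/d₁ = 24.6 × 8.85×10⁻¹² × 0.148 / 2.63×10⁻³ = 1.22×10⁻⁸ F.
C₂ = κ₂ε₀A/d₂ = 15.5 × 8.85×10⁻¹² × 0.148 / 2.57×10⁻³ = 7.90×10⁻⁹ F.
C = (1/C₁ + 1/C₂)⁻¹ = 4.80×10⁻⁹ F.
Q = CV = 4.80×10⁻⁹ × 937 = 4.50×10⁻⁶ C.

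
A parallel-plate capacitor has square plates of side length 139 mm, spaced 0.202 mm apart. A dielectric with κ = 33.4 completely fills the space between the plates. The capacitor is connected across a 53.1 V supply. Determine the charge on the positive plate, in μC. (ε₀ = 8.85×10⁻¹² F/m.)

Q ≈ 1.50 μC

A = (139 mm)² = 1.93×10⁻² m².
C = κε₀A/d = 33.4 × 8.85×10⁻¹² × 1.93×10⁻² / 2.02×10⁻⁴ = 2.83×10⁻⁸ F.
Q = CV = 2.83×10⁻⁸ × 53.1 = 1.50×10⁻⁶ C.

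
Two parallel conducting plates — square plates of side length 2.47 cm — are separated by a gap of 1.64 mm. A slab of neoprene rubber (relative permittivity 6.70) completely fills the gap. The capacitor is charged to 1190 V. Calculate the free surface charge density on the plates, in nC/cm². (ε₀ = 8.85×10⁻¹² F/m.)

4.30 nC/cm²

A = (2.47 cm)² = 6.10×10⁻⁴ m².
C = κε₀A/d = 6.70 × 8.85×10⁻¹² × 6.10×10⁻⁴ / 1.64×10⁻³ = 2.21×10⁻¹¹ F.
σ = Q/A = CV/A = 2.21×10⁻¹¹ × 1190 / 6.10×10⁻⁴ = 4.30×10⁻⁵ C/m².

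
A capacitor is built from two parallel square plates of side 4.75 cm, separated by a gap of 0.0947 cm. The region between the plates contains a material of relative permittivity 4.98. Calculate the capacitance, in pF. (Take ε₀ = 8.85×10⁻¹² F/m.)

A = (4.75 cm)² = 2.26×10⁻³ m².
C = κε₀A/d = 4.98 × 8.85×10⁻¹² × 2.26×10⁻³ / 9.47×10⁻⁴ = 1.05×10⁻¹⁰ F.

105 pF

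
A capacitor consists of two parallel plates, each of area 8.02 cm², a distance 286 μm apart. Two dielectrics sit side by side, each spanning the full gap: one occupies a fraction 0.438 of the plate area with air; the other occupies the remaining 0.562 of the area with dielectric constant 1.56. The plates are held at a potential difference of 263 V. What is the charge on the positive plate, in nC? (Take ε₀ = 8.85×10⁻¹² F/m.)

A = 8.02 cm² = 8.02×10⁻⁴ m².
Side-by-side slabs ⇒ two capacitors in parallel, each spanning the full gap.
C₁ = κ₁ε₀A₁/d = 1.00 × 8.85×10⁻¹² × 3.51×10⁻⁴ / 2.86×10⁻⁴ = 1.09×10⁻¹¹ F.
C₂ = κ₂ε₀A₂/d = 1.56 × 8.85×10⁻¹² × 4.51×10⁻⁴ / 2.86×10⁻⁴ = 2.18×10⁻¹¹ F.
C = C₁ + C₂ = 3.26×10⁻¹¹ F.
Q = CV = 3.26×10⁻¹¹ × 263 = 8.58×10⁻⁹ C.

Q ≈ 8.58 nC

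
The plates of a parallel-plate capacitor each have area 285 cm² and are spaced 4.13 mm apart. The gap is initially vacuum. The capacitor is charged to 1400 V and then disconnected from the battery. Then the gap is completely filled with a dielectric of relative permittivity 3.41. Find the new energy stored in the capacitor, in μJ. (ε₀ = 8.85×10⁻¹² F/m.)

A = 285 cm² = 2.85×10⁻² m².
Initially C₁ = ε₀A/d = 8.85×10⁻¹² × 2.85×10⁻² / 4.13×10⁻³ = 6.11×10⁻¹¹ F.
U₁ = 5.99×10⁻⁵ J.
Isolated ⇒ Q is held fixed. C₂ = 3.41 C₁ and U = Q²/(2C), so U₂/U₁ = C₁/C₂ = 0.293.
U₂ = 0.293 × 5.99×10⁻⁵ = 1.76×10⁻⁵ J.

U ≈ 17.6 μJ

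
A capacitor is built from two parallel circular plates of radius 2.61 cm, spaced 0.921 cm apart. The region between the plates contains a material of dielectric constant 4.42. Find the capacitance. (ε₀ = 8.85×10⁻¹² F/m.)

A = π(2.61 cm)² = 2.14×10⁻³ m².
C = κε₀A/d = 4.42 × 8.85×10⁻¹² × 2.14×10⁻³ / 9.21×10⁻³ = 9.09×10⁻¹² F.

9.09 pF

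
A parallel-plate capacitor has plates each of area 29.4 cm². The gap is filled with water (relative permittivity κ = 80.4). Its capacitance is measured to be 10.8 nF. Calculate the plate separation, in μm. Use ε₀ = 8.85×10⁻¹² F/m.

A = 29.4 cm² = 2.94×10⁻³ m².
d = κε₀A/C = 80.4 × 8.85×10⁻¹² × 2.94×10⁻³ / 1.08×10⁻⁸ = 1.94×10⁻⁴ m.

d ≈ 194 μm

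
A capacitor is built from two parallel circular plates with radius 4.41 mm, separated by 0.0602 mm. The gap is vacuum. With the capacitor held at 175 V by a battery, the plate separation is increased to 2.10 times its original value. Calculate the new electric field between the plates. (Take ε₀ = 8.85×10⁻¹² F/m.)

E ≈ 1.38 MV/m

A = π(4.41 mm)² = 6.11×10⁻⁵ m².
Initially C₁ = ε₀A/d = 8.85×10⁻¹² × 6.11×10⁻⁵ / 6.02×10⁻⁵ = 8.98×10⁻¹² F.
E₁ = 2.91×10⁶ V/m.
Battery connected ⇒ V is held fixed. E = V/d, so E₂/E₁ = d₁/d₂ = 0.476.
E₂ = 0.476 × 2.91×10⁶ = 1.38×10⁶ V/m.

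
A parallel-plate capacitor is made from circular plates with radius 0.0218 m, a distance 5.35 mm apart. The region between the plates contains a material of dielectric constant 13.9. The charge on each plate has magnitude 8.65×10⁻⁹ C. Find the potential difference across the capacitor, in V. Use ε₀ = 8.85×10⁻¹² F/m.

252 V

A = π(0.0218 m)² = 1.49×10⁻³ m².
C = κε₀A/d = 13.9 × 8.85×10⁻¹² × 1.49×10⁻³ / 5.35×10⁻³ = 3.43×10⁻¹¹ F.
V = Q/C = 8.65×10⁻⁹ / 3.43×10⁻¹¹ = 2.52×10² V.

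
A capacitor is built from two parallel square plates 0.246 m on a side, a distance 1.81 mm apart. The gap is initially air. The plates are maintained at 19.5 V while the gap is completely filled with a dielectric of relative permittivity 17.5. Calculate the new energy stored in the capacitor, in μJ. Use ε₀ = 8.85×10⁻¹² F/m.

A = (0.246 m)² = 6.05×10⁻² m².
Initially C₁ = ε₀A/d = 8.85×10⁻¹² × 6.05×10⁻² / 1.81×10⁻³ = 2.96×10⁻¹⁰ F.
U₁ = 5.63×10⁻⁸ J.
Battery connected ⇒ V is held fixed. C₂ = 17.5 C₁ and U = ½CV², so U₂/U₁ = C₂/C₁ = 17.5.
U₂ = 17.5 × 5.63×10⁻⁸ = 9.84×10⁻⁷ J.

0.984 μJ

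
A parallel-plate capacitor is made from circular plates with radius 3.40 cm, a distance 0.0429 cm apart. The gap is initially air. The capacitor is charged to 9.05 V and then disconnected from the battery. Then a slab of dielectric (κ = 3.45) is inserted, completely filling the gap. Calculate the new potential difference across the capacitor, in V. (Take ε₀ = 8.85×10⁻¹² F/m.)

A = π(3.40 cm)² = 3.63×10⁻³ m².
Initially C₁ = ε₀A/d = 8.85×10⁻¹² × 3.63×10⁻³ / 4.29×10⁻⁴ = 7.49×10⁻¹¹ F.
V₁ = 9.05 V.
Isolated ⇒ Q is held fixed. C₂ = 3.45 C₁ and V = Q/C, so V₂/V₁ = C₁/C₂ = 0.290.
V₂ = 0.290 × 9.05 = 2.62 V.

2.62 V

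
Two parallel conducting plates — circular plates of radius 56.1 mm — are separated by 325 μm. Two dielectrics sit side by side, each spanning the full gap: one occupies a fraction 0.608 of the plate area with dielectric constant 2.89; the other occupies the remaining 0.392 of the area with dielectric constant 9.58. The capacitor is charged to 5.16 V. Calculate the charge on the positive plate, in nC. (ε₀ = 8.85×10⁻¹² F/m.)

A = π(56.1 mm)² = 9.89×10⁻³ m².
Side-by-side slabs ⇒ two capacitors in parallel, each spanning the full gap.
C₁ = κ₁ε₀A₁/d = 2.89 × 8.85×10⁻¹² × 6.01×10⁻³ / 3.25×10⁻⁴ = 4.73×10⁻¹⁰ F.
C₂ = κ₂ε₀A₂/d = 9.58 × 8.85×10⁻¹² × 3.88×10⁻³ / 3.25×10⁻⁴ = 1.01×10⁻⁹ F.
C = C₁ + C₂ = 1.48×10⁻⁹ F.
Q = CV = 1.48×10⁻⁹ × 5.16 = 7.66×10⁻⁹ C.

Q ≈ 7.66 nC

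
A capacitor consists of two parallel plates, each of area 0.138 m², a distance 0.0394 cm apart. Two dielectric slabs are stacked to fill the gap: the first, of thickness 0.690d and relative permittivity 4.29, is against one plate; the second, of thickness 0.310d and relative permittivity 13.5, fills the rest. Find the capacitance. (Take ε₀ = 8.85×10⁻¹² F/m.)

Stacked slabs ⇒ two capacitors in series, each with the full plate area.
C₁ = κ₁ε₀A/d₁ = 4.29 × 8.85×10⁻¹² × 0.138 / 2.72×10⁻⁴ = 1.93×10⁻⁸ F.
C₂ = κ₂ε₀A/d₂ = 13.5 × 8.85×10⁻¹² × 0.138 / 1.22×10⁻⁴ = 1.35×10⁻⁷ F.
C = (1/C₁ + 1/C₂)⁻¹ = 1.69×10⁻⁸ F.

16.9 nF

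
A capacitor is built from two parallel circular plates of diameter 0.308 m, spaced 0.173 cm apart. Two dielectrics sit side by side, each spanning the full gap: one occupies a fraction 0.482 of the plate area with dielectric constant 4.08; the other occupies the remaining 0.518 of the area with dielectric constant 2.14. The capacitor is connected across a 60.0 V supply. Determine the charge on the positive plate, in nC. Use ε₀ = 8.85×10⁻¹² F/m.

Q ≈ 70.3 nC

A = π(0.308/2 m)² = 7.45×10⁻² m².
Side-by-side slabs ⇒ two capacitors in parallel, each spanning the full gap.
C₁ = κ₁ε₀A₁/d = 4.08 × 8.85×10⁻¹² × 3.59×10⁻² / 1.73×10⁻³ = 7.50×10⁻¹⁰ F.
C₂ = κ₂ε₀A₂/d = 2.14 × 8.85×10⁻¹² × 3.86×10⁻² / 1.73×10⁻³ = 4.23×10⁻¹⁰ F.
C = C₁ + C₂ = 1.17×10⁻⁹ F.
Q = CV = 1.17×10⁻⁹ × 60.0 = 7.03×10⁻⁸ C.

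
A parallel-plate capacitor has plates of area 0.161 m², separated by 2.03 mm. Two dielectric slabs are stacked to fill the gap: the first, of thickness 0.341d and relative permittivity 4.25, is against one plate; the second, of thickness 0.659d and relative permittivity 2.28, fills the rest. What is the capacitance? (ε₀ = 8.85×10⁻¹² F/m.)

C ≈ 1.90 nF

Stacked slabs ⇒ two capacitors in series, each with the full plate area.
C₁ = κ₁ε₀A/d₁ = 4.25 × 8.85×10⁻¹² × 0.161 / 6.92×10⁻⁴ = 8.75×10⁻⁹ F.
C₂ = κ₂ε₀A/d₂ = 2.28 × 8.85×10⁻¹² × 0.161 / 1.34×10⁻³ = 2.43×10⁻⁹ F.
C = (1/C₁ + 1/C₂)⁻¹ = 1.90×10⁻⁹ F.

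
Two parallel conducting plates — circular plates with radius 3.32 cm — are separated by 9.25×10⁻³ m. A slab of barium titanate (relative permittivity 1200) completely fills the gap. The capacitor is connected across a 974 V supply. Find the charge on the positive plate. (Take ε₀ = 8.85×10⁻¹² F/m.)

Q ≈ 3.87 μC

A = π(3.32 cm)² = 3.46×10⁻³ m².
C = κε₀A/d = 1200 × 8.85×10⁻¹² × 3.46×10⁻³ / 9.25×10⁻³ = 3.98×10⁻⁹ F.
Q = CV = 3.98×10⁻⁹ × 974 = 3.87×10⁻⁶ C.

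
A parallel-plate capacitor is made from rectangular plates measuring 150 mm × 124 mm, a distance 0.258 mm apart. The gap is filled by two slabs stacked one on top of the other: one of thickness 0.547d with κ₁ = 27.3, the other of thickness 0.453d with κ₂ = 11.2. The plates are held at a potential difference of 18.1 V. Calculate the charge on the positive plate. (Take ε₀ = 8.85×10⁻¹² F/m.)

A = 150 × 124 mm² = 1.86×10⁻² m².
Stacked slabs ⇒ two capacitors in series, each with the full plate area.
C₁ = κ₁ε₀A/d₁ = 27.3 × 8.85×10⁻¹² × 1.86×10⁻² / 1.41×10⁻⁴ = 3.18×10⁻⁸ F.
C₂ = κ₂ε₀A/d₂ = 11.2 × 8.85×10⁻¹² × 1.86×10⁻² / 1.17×10⁻⁴ = 1.58×10⁻⁸ F.
C = (1/C₁ + 1/C₂)⁻¹ = 1.05×10⁻⁸ F.
Q = CV = 1.05×10⁻⁸ × 18.1 = 1.91×10⁻⁷ C.

Q ≈ 191 nC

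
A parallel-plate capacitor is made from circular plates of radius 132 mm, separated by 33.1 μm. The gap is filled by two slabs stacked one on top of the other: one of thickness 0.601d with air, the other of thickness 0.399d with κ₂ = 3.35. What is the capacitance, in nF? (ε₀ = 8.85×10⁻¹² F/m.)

A = π(132 mm)² = 5.47×10⁻² m².
Stacked slabs ⇒ two capacitors in series, each with the full plate area.
C₁ = κ₁ε₀A/d₁ = 1.00 × 8.85×10⁻¹² × 5.47×10⁻² / 1.99×10⁻⁵ = 2.44×10⁻⁸ F.
C₂ = κ₂ε₀A/d₂ = 3.35 × 8.85×10⁻¹² × 5.47×10⁻² / 1.32×10⁻⁵ = 1.23×10⁻⁷ F.
C = (1/C₁ + 1/C₂)⁻¹ = 2.03×10⁻⁸ F.

20.3 nF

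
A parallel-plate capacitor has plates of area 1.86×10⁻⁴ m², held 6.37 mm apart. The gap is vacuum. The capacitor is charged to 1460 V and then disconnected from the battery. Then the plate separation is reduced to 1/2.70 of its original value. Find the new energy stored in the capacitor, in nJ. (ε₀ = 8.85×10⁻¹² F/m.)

Initially C₁ = ε₀A/d = 8.85×10⁻¹² × 1.86×10⁻⁴ / 6.37×10⁻³ = 2.58×10⁻¹³ F.
U₁ = 2.75×10⁻⁷ J.
Isolated ⇒ Q is held fixed. C₂ = 2.70 C₁ and U = Q²/(2C), so U₂/U₁ = C₁/C₂ = 0.370.
U₂ = 0.370 × 2.75×10⁻⁷ = 1.02×10⁻⁷ J.

U ≈ 102 nJ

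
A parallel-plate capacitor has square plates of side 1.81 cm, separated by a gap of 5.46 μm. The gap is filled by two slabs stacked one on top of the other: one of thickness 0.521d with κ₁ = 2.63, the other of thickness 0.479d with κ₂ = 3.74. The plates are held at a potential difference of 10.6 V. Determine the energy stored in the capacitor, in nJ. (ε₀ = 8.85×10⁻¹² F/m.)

A = (1.81 cm)² = 3.28×10⁻⁴ m².
Stacked slabs ⇒ two capacitors in series, each with the full plate area.
C₁ = κ₁ε₀A/d₁ = 2.63 × 8.85×10⁻¹² × 3.28×10⁻⁴ / 2.84×10⁻⁶ = 2.68×10⁻⁹ F.
C₂ = κ₂ε₀A/d₂ = 3.74 × 8.85×10⁻¹² × 3.28×10⁻⁴ / 2.62×10⁻⁶ = 4.15×10⁻⁹ F.
C = (1/C₁ + 1/C₂)⁻¹ = 1.63×10⁻⁹ F.
U = ½CV² = ½ × 1.63×10⁻⁹ × (10.6)² = 9.15×10⁻⁸ J.

91.5 nJ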